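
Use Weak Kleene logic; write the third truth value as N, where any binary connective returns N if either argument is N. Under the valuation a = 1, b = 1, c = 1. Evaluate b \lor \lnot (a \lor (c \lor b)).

c \lor b = 1 \lor 1 = 1
a \lor (c \lor b) = 1 \lor 1 = 1
\lnot (a \lor (c \lor b)) = \lnot 1 = 0
b \lor \lnot (a \lor (c \lor b)) = 1 \lor 0 = 1

1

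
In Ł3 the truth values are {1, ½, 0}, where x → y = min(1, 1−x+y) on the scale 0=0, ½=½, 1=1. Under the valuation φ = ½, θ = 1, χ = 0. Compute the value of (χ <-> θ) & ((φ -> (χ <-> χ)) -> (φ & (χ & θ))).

χ <-> θ = 0 <-> 1 = 0
χ <-> χ = 0 <-> 0 = 1
φ -> (χ <-> χ) = ½ -> 1 = 1
χ & θ = 0 & 1 = 0
φ & (χ & θ) = ½ & 0 = 0
(φ -> (χ <-> χ)) -> (φ & (χ & θ)) = 1 -> 0 = 0
(χ <-> θ) & ((φ -> (χ <-> χ)) -> (φ & (χ & θ))) = 0 & 0 = 0

0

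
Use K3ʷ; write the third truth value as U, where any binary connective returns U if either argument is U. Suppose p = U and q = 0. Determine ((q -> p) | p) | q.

q -> p = 0 -> U = U  [any arg is the third value ⇒ result is the third value]
(q -> p) | p = U | U = U
((q -> p) | p) | q = U | 0 = U

U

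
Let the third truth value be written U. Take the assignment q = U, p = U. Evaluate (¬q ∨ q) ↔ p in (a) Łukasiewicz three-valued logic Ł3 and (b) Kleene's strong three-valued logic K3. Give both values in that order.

In Łukasiewicz three-valued logic Ł3: ¬q = ¬U = U
¬q ∨ q = U ∨ U = U
(¬q ∨ q) ↔ p = U ↔ U = True  [1 − |½−½|]
In Kleene's strong three-valued logic K3: ¬q = ¬U = U
¬q ∨ q = U ∨ U = U
(¬q ∨ q) ↔ p = U ↔ U = U
They differ because Łukasiewicz three-valued logic Ł3 and Kleene's strong three-valued logic K3 treat U differently under implication.

True; U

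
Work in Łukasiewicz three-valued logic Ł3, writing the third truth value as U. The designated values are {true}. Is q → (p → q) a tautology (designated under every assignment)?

Every assignment of q, p over {true, U, false} gives a value in {true}.
In particular, with q=U, p=U: q → (p → q) = true.

Yes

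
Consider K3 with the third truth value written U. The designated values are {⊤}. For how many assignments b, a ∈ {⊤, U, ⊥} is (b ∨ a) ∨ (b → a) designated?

Of the 9 assignments, 7 give a value in {⊤}.

7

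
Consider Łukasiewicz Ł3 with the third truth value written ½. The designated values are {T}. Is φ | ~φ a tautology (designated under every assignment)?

Countermodel: φ=½ gives ½, which is not designated.

No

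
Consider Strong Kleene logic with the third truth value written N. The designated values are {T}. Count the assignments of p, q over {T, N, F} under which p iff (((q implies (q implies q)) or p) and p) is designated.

6

Of the 9 assignments, 6 give a value in {T}.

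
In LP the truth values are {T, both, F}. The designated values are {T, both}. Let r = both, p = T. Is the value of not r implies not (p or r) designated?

not r = not both = both
p or r = T or both = T
not (p or r) = not T = F
not r implies not (p or r) = both implies F = both
both ∈ {T, both}.

Yes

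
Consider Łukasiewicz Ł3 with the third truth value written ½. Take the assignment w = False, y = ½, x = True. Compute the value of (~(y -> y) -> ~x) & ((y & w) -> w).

y -> y = ½ -> ½ = True  [min(1, 1−½+½)]
~(y -> y) = ~True = False
~x = ~True = False
~(y -> y) -> ~x = False -> False = True
y & w = ½ & False = False
(y & w) -> w = False -> False = True
(~(y -> y) -> ~x) & ((y & w) -> w) = True & True = True

True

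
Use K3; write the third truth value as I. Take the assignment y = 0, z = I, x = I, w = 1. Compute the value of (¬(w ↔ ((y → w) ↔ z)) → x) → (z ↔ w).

y → w = 0 → 1 = 1
(y → w) ↔ z = 1 ↔ I = I
w ↔ ((y → w) ↔ z) = 1 ↔ I = I
¬(w ↔ ((y → w) ↔ z)) = ¬I = I
¬(w ↔ ((y → w) ↔ z)) → x = I → I = I  [¬I ∨ I]
z ↔ w = I ↔ 1 = I
(¬(w ↔ ((y → w) ↔ z)) → x) → (z ↔ w) = I → I = I

I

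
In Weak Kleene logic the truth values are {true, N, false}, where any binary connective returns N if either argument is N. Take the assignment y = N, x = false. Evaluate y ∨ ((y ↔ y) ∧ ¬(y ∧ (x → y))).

y ↔ y = N ↔ N = N
x → y = false → N = N
y ∧ (x → y) = N ∧ N = N
¬(y ∧ (x → y)) = ¬N = N
(y ↔ y) ∧ ¬(y ∧ (x → y)) = N ∧ N = N
y ∨ ((y ↔ y) ∧ ¬(y ∧ (x → y))) = N ∨ N = N

N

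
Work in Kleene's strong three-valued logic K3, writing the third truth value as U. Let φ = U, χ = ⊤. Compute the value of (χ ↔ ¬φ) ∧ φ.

U

¬φ = ¬U = U
χ ↔ ¬φ = ⊤ ↔ U = U
(χ ↔ ¬φ) ∧ φ = U ∧ U = U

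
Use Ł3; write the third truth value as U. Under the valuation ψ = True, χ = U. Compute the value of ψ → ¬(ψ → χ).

ψ → χ = True → U = U
¬(ψ → χ) = ¬U = U
ψ → ¬(ψ → χ) = True → U = U

U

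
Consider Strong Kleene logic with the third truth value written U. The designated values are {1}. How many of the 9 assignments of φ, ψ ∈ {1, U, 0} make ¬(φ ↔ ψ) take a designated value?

Designated under: (φ=1, ψ=0); (φ=0, ψ=1).

2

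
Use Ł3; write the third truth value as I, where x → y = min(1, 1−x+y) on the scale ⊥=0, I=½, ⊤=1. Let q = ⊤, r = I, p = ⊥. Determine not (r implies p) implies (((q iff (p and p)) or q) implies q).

⊤

r implies p = I implies ⊥ = I  [min(1, 1−½+0)]
not (r implies p) = not I = I
p and p = ⊥ and ⊥ = ⊥
q iff (p and p) = ⊤ iff ⊥ = ⊥
(q iff (p and p)) or q = ⊥ or ⊤ = ⊤
((q iff (p and p)) or q) implies q = ⊤ implies ⊤ = ⊤
not (r implies p) implies (((q iff (p and p)) or q) implies q) = I implies ⊤ = ⊤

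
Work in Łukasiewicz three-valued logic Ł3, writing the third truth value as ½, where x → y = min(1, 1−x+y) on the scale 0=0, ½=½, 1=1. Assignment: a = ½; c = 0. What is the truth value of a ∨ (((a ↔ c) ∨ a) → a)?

1

a ↔ c = ½ ↔ 0 = ½  [1 − |½−0|]
(a ↔ c) ∨ a = ½ ∨ ½ = ½
((a ↔ c) ∨ a) → a = ½ → ½ = 1
a ∨ (((a ↔ c) ∨ a) → a) = ½ ∨ 1 = 1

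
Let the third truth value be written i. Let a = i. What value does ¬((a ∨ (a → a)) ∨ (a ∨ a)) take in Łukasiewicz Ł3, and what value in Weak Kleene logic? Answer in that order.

In Łukasiewicz Ł3: a → a = i → i = true  [min(1, 1−½+½)]
a ∨ (a → a) = i ∨ true = true
a ∨ a = i ∨ i = i
(a ∨ (a → a)) ∨ (a ∨ a) = true ∨ i = true
¬((a ∨ (a → a)) ∨ (a ∨ a)) = ¬true = false
In Weak Kleene logic: a → a = i → i = i
a ∨ (a → a) = i ∨ i = i
a ∨ a = i ∨ i = i
(a ∨ (a → a)) ∨ (a ∨ a) = i ∨ i = i
¬((a ∨ (a → a)) ∨ (a ∨ a)) = ¬i = i
They differ because Łukasiewicz Ł3 and Weak Kleene logic treat i differently under the binary connectives.

false; i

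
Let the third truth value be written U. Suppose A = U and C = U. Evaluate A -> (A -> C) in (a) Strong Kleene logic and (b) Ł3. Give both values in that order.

In Strong Kleene logic: A -> C = U -> U = U  [~U | U]
A -> (A -> C) = U -> U = U
In Ł3: A -> C = U -> U = ⊤  [min(1, 1−½+½)]
A -> (A -> C) = U -> ⊤ = ⊤
They differ because Strong Kleene logic and Ł3 treat U differently under implication.

U; ⊤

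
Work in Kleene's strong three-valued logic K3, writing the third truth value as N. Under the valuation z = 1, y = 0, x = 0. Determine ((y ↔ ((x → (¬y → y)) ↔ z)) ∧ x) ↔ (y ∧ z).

1

¬y = ¬0 = 1
¬y → y = 1 → 0 = 0
x → (¬y → y) = 0 → 0 = 1
(x → (¬y → y)) ↔ z = 1 ↔ 1 = 1
y ↔ ((x → (¬y → y)) ↔ z) = 0 ↔ 1 = 0
(y ↔ ((x → (¬y → y)) ↔ z)) ∧ x = 0 ∧ 0 = 0
y ∧ z = 0 ∧ 1 = 0
((y ↔ ((x → (¬y → y)) ↔ z)) ∧ x) ↔ (y ∧ z) = 0 ↔ 0 = 1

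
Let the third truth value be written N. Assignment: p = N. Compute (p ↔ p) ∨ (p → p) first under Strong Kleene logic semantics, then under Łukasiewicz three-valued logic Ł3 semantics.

N; true

In Strong Kleene logic: p ↔ p = N ↔ N = N
p → p = N → N = N
(p ↔ p) ∨ (p → p) = N ∨ N = N
In Łukasiewicz three-valued logic Ł3: p ↔ p = N ↔ N = true  [1 − |½−½|]
p → p = N → N = true
(p ↔ p) ∨ (p → p) = true ∨ true = true
They differ because Strong Kleene logic and Łukasiewicz three-valued logic Ł3 treat N differently under implication.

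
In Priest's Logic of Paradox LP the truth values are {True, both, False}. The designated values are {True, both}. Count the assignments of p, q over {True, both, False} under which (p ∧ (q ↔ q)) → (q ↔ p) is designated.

8

Of the 9 assignments, 8 give a value in {True, both}.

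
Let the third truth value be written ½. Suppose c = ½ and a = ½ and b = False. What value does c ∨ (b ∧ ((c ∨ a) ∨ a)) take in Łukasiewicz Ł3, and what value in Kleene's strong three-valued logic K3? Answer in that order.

In Łukasiewicz Ł3: c ∨ a = ½ ∨ ½ = ½
(c ∨ a) ∨ a = ½ ∨ ½ = ½
b ∧ ((c ∨ a) ∨ a) = False ∧ ½ = False
c ∨ (b ∧ ((c ∨ a) ∨ a)) = ½ ∨ False = ½
In Kleene's strong three-valued logic K3: c ∨ a = ½ ∨ ½ = ½
(c ∨ a) ∨ a = ½ ∨ ½ = ½
b ∧ ((c ∨ a) ∨ a) = False ∧ ½ = False
c ∨ (b ∧ ((c ∨ a) ∨ a)) = ½ ∨ False = ½

½; ½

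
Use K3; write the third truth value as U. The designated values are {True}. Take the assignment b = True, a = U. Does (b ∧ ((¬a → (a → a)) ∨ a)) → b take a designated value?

Yes

¬a = ¬U = U
a → a = U → U = U  [¬U ∨ U]
¬a → (a → a) = U → U = U
(¬a → (a → a)) ∨ a = U ∨ U = U
b ∧ ((¬a → (a → a)) ∨ a) = True ∧ U = U
(b ∧ ((¬a → (a → a)) ∨ a)) → b = U → True = True
True ∈ {True}.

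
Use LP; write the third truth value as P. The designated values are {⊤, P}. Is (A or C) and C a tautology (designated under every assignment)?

No

Countermodel: A=⊤, C=⊥ gives ⊥, which is not designated.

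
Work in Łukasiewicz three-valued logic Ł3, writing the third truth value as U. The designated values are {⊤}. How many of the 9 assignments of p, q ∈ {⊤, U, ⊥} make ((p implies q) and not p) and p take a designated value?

0

Of the 9 assignments, 0 give a value in {⊤}.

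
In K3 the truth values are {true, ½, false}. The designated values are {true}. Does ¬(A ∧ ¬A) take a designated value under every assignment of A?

No

Countermodel: A=½ gives ½, which is not designated.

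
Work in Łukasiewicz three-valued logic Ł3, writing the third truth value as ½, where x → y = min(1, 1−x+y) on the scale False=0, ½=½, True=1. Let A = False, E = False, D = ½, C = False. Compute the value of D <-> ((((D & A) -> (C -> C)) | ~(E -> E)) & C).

D & A = ½ & False = False
C -> C = False -> False = True
(D & A) -> (C -> C) = False -> True = True
E -> E = False -> False = True
~(E -> E) = ~True = False
((D & A) -> (C -> C)) | ~(E -> E) = True | False = True
(((D & A) -> (C -> C)) | ~(E -> E)) & C = True & False = False
D <-> ((((D & A) -> (C -> C)) | ~(E -> E)) & C) = ½ <-> False = ½  [1 − |½−0|]

½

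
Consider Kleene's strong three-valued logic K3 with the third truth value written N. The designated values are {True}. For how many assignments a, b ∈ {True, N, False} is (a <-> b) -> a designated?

Designated under: (a=True, b=True); (a=True, b=N); (a=True, b=False); (a=False, b=True).

4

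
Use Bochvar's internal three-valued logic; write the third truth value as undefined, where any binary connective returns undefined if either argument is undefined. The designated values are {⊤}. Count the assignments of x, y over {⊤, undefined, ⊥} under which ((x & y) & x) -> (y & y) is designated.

4

Designated under: (x=⊤, y=⊤); (x=⊤, y=⊥); (x=⊥, y=⊤); (x=⊥, y=⊥).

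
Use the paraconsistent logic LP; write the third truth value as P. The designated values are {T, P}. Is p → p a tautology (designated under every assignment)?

Every assignment of p over {T, P, F} gives a value in {T, P}.
In particular, with p=P: p → p = P.

Yes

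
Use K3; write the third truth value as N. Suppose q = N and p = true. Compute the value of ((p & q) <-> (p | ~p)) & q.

p & q = true & N = N
~p = ~true = false
p | ~p = true | false = true
(p & q) <-> (p | ~p) = N <-> true = N
((p & q) <-> (p | ~p)) & q = N & N = N

N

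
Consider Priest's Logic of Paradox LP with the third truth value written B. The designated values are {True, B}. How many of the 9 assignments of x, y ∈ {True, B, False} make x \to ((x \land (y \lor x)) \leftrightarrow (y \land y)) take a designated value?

Of the 9 assignments, 8 give a value in {True, B}.

8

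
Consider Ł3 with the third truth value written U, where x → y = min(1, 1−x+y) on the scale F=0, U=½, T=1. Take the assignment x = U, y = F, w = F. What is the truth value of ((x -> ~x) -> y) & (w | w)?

~x = ~U = U
x -> ~x = U -> U = T  [min(1, 1−½+½)]
(x -> ~x) -> y = T -> F = F
w | w = F | F = F
((x -> ~x) -> y) & (w | w) = F & F = F

F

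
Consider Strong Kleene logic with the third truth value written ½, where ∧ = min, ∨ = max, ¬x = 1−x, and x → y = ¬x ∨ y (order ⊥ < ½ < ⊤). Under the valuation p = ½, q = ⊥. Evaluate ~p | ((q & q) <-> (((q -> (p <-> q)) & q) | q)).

~p = ~½ = ½
q & q = ⊥ & ⊥ = ⊥
p <-> q = ½ <-> ⊥ = ½
q -> (p <-> q) = ⊥ -> ½ = ⊤
(q -> (p <-> q)) & q = ⊤ & ⊥ = ⊥
((q -> (p <-> q)) & q) | q = ⊥ | ⊥ = ⊥
(q & q) <-> (((q -> (p <-> q)) & q) | q) = ⊥ <-> ⊥ = ⊤
~p | ((q & q) <-> (((q -> (p <-> q)) & q) | q)) = ½ | ⊤ = ⊤

⊤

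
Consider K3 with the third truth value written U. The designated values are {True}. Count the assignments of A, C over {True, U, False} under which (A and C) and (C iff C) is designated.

Designated under: (A=True, C=True).

1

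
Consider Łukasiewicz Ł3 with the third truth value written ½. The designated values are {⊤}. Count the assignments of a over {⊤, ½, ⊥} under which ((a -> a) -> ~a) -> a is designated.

2

a=⊤: ⊤ ✓
a=½: ⊤ ✓
a=⊥: ⊥ ·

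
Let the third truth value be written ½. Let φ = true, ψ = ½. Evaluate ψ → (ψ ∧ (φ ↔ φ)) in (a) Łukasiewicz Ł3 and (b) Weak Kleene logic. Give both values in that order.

true; ½

In Łukasiewicz Ł3: φ ↔ φ = true ↔ true = true
ψ ∧ (φ ↔ φ) = ½ ∧ true = ½
ψ → (ψ ∧ (φ ↔ φ)) = ½ → ½ = true  [min(1, 1−½+½)]
In Weak Kleene logic: φ ↔ φ = true ↔ true = true
ψ ∧ (φ ↔ φ) = ½ ∧ true = ½
ψ → (ψ ∧ (φ ↔ φ)) = ½ → ½ = ½
They differ because Łukasiewicz Ł3 and Weak Kleene logic treat ½ differently under the binary connectives.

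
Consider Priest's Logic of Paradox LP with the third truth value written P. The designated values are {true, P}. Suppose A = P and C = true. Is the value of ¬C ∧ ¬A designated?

No

¬C = ¬true = false
¬A = ¬P = P
¬C ∧ ¬A = false ∧ P = false
false ∉ {true, P}.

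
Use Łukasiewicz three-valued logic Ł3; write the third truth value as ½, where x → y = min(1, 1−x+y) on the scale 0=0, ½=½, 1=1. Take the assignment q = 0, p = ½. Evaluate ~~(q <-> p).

½

q <-> p = 0 <-> ½ = ½  [1 − |0−½|]
~(q <-> p) = ~½ = ½
~~(q <-> p) = ~½ = ½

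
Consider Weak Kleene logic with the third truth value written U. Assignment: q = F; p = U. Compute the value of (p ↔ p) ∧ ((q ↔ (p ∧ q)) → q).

p ↔ p = U ↔ U = U
p ∧ q = U ∧ F = U
q ↔ (p ∧ q) = F ↔ U = U
(q ↔ (p ∧ q)) → q = U → F = U  [any arg is the third value ⇒ result is the third value]
(p ↔ p) ∧ ((q ↔ (p ∧ q)) → q) = U ∧ U = U

U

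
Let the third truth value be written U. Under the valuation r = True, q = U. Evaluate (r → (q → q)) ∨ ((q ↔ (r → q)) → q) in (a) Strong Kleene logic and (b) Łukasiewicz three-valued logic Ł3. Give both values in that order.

U; True

In Strong Kleene logic: q → q = U → U = U  [¬U ∨ U]
r → (q → q) = True → U = U
r → q = True → U = U
q ↔ (r → q) = U ↔ U = U
(q ↔ (r → q)) → q = U → U = U
(r → (q → q)) ∨ ((q ↔ (r → q)) → q) = U ∨ U = U
In Łukasiewicz three-valued logic Ł3: q → q = U → U = True  [min(1, 1−½+½)]
r → (q → q) = True → True = True
r → q = True → U = U
q ↔ (r → q) = U ↔ U = True
(q ↔ (r → q)) → q = True → U = U
(r → (q → q)) ∨ ((q ↔ (r → q)) → q) = True ∨ U = True
They differ because Strong Kleene logic and Łukasiewicz three-valued logic Ł3 treat U differently under implication.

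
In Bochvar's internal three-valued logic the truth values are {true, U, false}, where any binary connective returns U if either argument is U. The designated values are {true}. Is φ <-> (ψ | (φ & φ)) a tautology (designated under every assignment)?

Countermodel: φ=true, ψ=U gives U, which is not designated.

No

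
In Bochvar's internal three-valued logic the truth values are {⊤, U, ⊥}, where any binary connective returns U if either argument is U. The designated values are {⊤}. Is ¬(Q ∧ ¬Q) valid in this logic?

Countermodel: Q=U gives U, which is not designated.

No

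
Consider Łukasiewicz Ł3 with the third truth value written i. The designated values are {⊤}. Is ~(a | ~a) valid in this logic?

No

Countermodel: a=⊤ gives ⊥, which is not designated.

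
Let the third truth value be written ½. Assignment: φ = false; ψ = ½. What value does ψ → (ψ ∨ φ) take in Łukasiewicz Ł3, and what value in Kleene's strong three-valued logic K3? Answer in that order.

true; ½

In Łukasiewicz Ł3: ψ ∨ φ = ½ ∨ false = ½
ψ → (ψ ∨ φ) = ½ → ½ = true  [min(1, 1−½+½)]
In Kleene's strong three-valued logic K3: ψ ∨ φ = ½ ∨ false = ½
ψ → (ψ ∨ φ) = ½ → ½ = ½
They differ because Łukasiewicz Ł3 and Kleene's strong three-valued logic K3 treat ½ differently under implication.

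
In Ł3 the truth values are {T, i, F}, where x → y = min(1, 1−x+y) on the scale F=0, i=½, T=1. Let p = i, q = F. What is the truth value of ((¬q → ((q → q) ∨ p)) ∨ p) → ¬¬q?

¬q = ¬F = T
q → q = F → F = T
(q → q) ∨ p = T ∨ i = T
¬q → ((q → q) ∨ p) = T → T = T
(¬q → ((q → q) ∨ p)) ∨ p = T ∨ i = T
¬q = ¬F = T
¬¬q = ¬T = F
((¬q → ((q → q) ∨ p)) ∨ p) → ¬¬q = T → F = F

F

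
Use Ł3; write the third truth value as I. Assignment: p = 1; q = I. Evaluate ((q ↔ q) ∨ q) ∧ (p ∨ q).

q ↔ q = I ↔ I = 1
(q ↔ q) ∨ q = 1 ∨ I = 1
p ∨ q = 1 ∨ I = 1
((q ↔ q) ∨ q) ∧ (p ∨ q) = 1 ∧ 1 = 1

1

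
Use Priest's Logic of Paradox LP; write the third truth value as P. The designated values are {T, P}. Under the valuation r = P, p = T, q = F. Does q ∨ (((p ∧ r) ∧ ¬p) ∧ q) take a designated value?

No

p ∧ r = T ∧ P = P
¬p = ¬T = F
(p ∧ r) ∧ ¬p = P ∧ F = F
((p ∧ r) ∧ ¬p) ∧ q = F ∧ F = F
q ∨ (((p ∧ r) ∧ ¬p) ∧ q) = F ∨ F = F
F ∉ {T, P}.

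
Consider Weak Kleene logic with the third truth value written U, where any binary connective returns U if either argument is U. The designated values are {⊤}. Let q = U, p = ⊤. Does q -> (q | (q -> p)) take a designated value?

No

q -> p = U -> ⊤ = U
q | (q -> p) = U | U = U
q -> (q | (q -> p)) = U -> U = U
U ∉ {⊤}.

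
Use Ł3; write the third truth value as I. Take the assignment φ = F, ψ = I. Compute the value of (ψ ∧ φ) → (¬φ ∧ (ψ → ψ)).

T

ψ ∧ φ = I ∧ F = F
¬φ = ¬F = T
ψ → ψ = I → I = T  [min(1, 1−½+½)]
¬φ ∧ (ψ → ψ) = T ∧ T = T
(ψ ∧ φ) → (¬φ ∧ (ψ → ψ)) = F → T = T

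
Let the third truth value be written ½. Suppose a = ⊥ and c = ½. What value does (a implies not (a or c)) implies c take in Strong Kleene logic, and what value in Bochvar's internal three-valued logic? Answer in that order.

In Strong Kleene logic: a or c = ⊥ or ½ = ½
not (a or c) = not ½ = ½
a implies not (a or c) = ⊥ implies ½ = ⊤
(a implies not (a or c)) implies c = ⊤ implies ½ = ½
In Bochvar's internal three-valued logic: a or c = ⊥ or ½ = ½
not (a or c) = not ½ = ½
a implies not (a or c) = ⊥ implies ½ = ½  [any arg is the third value ⇒ result is the third value]
(a implies not (a or c)) implies c = ½ implies ½ = ½

½; ½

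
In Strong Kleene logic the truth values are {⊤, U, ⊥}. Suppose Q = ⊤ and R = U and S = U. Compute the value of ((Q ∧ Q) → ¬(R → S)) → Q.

⊤

Q ∧ Q = ⊤ ∧ ⊤ = ⊤
R → S = U → U = U  [¬U ∨ U]
¬(R → S) = ¬U = U
(Q ∧ Q) → ¬(R → S) = ⊤ → U = U
((Q ∧ Q) → ¬(R → S)) → Q = U → ⊤ = ⊤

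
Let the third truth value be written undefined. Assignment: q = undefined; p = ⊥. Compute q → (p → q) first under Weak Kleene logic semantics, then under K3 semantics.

In Weak Kleene logic: p → q = ⊥ → undefined = undefined  [any arg is the third value ⇒ result is the third value]
q → (p → q) = undefined → undefined = undefined
In K3: p → q = ⊥ → undefined = ⊤  [¬⊥ ∨ undefined]
q → (p → q) = undefined → ⊤ = ⊤
They differ because Weak Kleene logic and K3 treat undefined differently under the binary connectives.

undefined; ⊤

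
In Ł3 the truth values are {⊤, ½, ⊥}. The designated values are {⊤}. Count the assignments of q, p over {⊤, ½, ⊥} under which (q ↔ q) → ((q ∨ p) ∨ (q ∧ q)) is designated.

5

Of the 9 assignments, 5 give a value in {⊤}.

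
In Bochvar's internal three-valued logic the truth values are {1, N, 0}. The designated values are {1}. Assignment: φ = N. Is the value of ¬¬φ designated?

¬φ = ¬N = N
¬¬φ = ¬N = N
N ∉ {1}.

No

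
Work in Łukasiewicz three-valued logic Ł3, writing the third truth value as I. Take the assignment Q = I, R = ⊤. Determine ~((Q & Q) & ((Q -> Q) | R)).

Q & Q = I & I = I
Q -> Q = I -> I = ⊤  [min(1, 1−½+½)]
(Q -> Q) | R = ⊤ | ⊤ = ⊤
(Q & Q) & ((Q -> Q) | R) = I & ⊤ = I
~((Q & Q) & ((Q -> Q) | R)) = ~I = I

I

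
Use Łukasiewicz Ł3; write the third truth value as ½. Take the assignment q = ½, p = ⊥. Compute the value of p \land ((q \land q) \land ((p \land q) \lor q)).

⊥

q \land q = ½ \land ½ = ½
p \land q = ⊥ \land ½ = ⊥
(p \land q) \lor q = ⊥ \lor ½ = ½
(q \land q) \land ((p \land q) \lor q) = ½ \land ½ = ½
p \land ((q \land q) \land ((p \land q) \lor q)) = ⊥ \land ½ = ⊥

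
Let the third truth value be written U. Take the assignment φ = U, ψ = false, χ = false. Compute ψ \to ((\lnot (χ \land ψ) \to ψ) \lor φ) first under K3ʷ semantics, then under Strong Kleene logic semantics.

U; true

In K3ʷ: χ \land ψ = false \land false = false
\lnot (χ \land ψ) = \lnot false = true
\lnot (χ \land ψ) \to ψ = true \to false = false
(\lnot (χ \land ψ) \to ψ) \lor φ = false \lor U = U
ψ \to ((\lnot (χ \land ψ) \to ψ) \lor φ) = false \to U = U  [any arg is the third value ⇒ result is the third value]
In Strong Kleene logic: χ \land ψ = false \land false = false
\lnot (χ \land ψ) = \lnot false = true
\lnot (χ \land ψ) \to ψ = true \to false = false
(\lnot (χ \land ψ) \to ψ) \lor φ = false \lor U = U
ψ \to ((\lnot (χ \land ψ) \to ψ) \lor φ) = false \to U = true  [\lnot false \lor U]
They differ because K3ʷ and Strong Kleene logic treat U differently under the binary connectives.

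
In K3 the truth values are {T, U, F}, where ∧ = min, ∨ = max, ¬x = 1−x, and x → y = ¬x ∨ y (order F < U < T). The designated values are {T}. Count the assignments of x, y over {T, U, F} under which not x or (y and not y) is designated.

3

Designated under: (x=F, y=T); (x=F, y=U); (x=F, y=F).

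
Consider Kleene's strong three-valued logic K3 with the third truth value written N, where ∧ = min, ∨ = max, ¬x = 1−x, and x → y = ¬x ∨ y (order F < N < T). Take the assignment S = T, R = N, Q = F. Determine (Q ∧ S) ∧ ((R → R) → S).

Q ∧ S = F ∧ T = F
R → R = N → N = N  [¬N ∨ N]
(R → R) → S = N → T = T
(Q ∧ S) ∧ ((R → R) → S) = F ∧ T = F

F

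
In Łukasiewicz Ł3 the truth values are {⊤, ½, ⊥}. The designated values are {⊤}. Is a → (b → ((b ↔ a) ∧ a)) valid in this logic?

Every assignment of a, b over {⊤, ½, ⊥} gives a value in {⊤}.
In particular, with a=½, b=½: a → (b → ((b ↔ a) ∧ a)) = ⊤.

Yes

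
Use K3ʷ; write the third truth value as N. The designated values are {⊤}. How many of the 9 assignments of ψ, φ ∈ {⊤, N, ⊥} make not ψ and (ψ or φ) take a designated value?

Designated under: (ψ=⊥, φ=⊤).

1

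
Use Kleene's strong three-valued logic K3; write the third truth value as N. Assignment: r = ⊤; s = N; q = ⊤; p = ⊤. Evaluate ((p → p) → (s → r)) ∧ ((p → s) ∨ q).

⊤

p → p = ⊤ → ⊤ = ⊤
s → r = N → ⊤ = ⊤  [¬N ∨ ⊤]
(p → p) → (s → r) = ⊤ → ⊤ = ⊤
p → s = ⊤ → N = N
(p → s) ∨ q = N ∨ ⊤ = ⊤
((p → p) → (s → r)) ∧ ((p → s) ∨ q) = ⊤ ∧ ⊤ = ⊤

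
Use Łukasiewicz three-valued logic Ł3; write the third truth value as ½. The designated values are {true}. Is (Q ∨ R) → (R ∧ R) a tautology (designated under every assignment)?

No

Countermodel: Q=true, R=½ gives ½, which is not designated.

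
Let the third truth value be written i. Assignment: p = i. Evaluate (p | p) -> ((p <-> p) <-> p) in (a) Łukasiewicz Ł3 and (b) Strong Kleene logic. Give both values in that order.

In Łukasiewicz Ł3: p | p = i | i = i
p <-> p = i <-> i = true
(p <-> p) <-> p = true <-> i = i
(p | p) -> ((p <-> p) <-> p) = i -> i = true
In Strong Kleene logic: p | p = i | i = i
p <-> p = i <-> i = i
(p <-> p) <-> p = i <-> i = i
(p | p) -> ((p <-> p) <-> p) = i -> i = i  [~i | i]
They differ because Łukasiewicz Ł3 and Strong Kleene logic treat i differently under implication.

true; i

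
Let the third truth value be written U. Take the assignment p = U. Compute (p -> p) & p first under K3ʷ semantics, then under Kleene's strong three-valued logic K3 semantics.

U; U

In K3ʷ: p -> p = U -> U = U
(p -> p) & p = U & U = U
In Kleene's strong three-valued logic K3: p -> p = U -> U = U
(p -> p) & p = U & U = U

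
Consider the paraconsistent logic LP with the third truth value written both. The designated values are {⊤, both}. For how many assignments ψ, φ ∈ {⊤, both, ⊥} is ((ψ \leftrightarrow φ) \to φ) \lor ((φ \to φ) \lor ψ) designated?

9

Of the 9 assignments, 9 give a value in {⊤, both}.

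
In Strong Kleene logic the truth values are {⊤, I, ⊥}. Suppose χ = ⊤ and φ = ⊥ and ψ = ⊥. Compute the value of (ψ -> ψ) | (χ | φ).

⊤

ψ -> ψ = ⊥ -> ⊥ = ⊤
χ | φ = ⊤ | ⊥ = ⊤
(ψ -> ψ) | (χ | φ) = ⊤ | ⊤ = ⊤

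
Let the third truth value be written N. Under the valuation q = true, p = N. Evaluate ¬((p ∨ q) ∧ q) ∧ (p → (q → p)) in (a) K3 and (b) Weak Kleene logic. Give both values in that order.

false; N

In K3: p ∨ q = N ∨ true = true
(p ∨ q) ∧ q = true ∧ true = true
¬((p ∨ q) ∧ q) = ¬true = false
q → p = true → N = N  [¬true ∨ N]
p → (q → p) = N → N = N
¬((p ∨ q) ∧ q) ∧ (p → (q → p)) = false ∧ N = false
In Weak Kleene logic: p ∨ q = N ∨ true = N
(p ∨ q) ∧ q = N ∧ true = N
¬((p ∨ q) ∧ q) = ¬N = N
q → p = true → N = N
p → (q → p) = N → N = N
¬((p ∨ q) ∧ q) ∧ (p → (q → p)) = N ∧ N = N
They differ because K3 and Weak Kleene logic treat N differently under the binary connectives.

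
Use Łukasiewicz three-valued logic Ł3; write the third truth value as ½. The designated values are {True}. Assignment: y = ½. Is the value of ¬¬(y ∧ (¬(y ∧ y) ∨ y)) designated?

y ∧ y = ½ ∧ ½ = ½
¬(y ∧ y) = ¬½ = ½
¬(y ∧ y) ∨ y = ½ ∨ ½ = ½
y ∧ (¬(y ∧ y) ∨ y) = ½ ∧ ½ = ½
¬(y ∧ (¬(y ∧ y) ∨ y)) = ¬½ = ½
¬¬(y ∧ (¬(y ∧ y) ∨ y)) = ¬½ = ½
½ ∉ {True}.

No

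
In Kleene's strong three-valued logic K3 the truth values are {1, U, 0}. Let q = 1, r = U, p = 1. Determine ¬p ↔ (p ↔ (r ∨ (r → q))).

¬p = ¬1 = 0
r → q = U → 1 = 1  [¬U ∨ 1]
r ∨ (r → q) = U ∨ 1 = 1
p ↔ (r ∨ (r → q)) = 1 ↔ 1 = 1
¬p ↔ (p ↔ (r ∨ (r → q))) = 0 ↔ 1 = 0

0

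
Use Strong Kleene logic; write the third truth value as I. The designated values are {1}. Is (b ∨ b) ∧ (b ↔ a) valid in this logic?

No

Countermodel: b=1, a=I gives I, which is not designated.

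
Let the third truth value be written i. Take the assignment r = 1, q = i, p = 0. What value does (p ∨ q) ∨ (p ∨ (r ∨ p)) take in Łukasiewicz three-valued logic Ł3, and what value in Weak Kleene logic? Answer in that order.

1; i

In Łukasiewicz three-valued logic Ł3: p ∨ q = 0 ∨ i = i
r ∨ p = 1 ∨ 0 = 1
p ∨ (r ∨ p) = 0 ∨ 1 = 1
(p ∨ q) ∨ (p ∨ (r ∨ p)) = i ∨ 1 = 1
In Weak Kleene logic: p ∨ q = 0 ∨ i = i
r ∨ p = 1 ∨ 0 = 1
p ∨ (r ∨ p) = 0 ∨ 1 = 1
(p ∨ q) ∨ (p ∨ (r ∨ p)) = i ∨ 1 = i
They differ because Łukasiewicz three-valued logic Ł3 and Weak Kleene logic treat i differently under the binary connectives.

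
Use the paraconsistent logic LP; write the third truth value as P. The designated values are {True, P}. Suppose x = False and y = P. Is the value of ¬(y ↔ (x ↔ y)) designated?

x ↔ y = False ↔ P = P
y ↔ (x ↔ y) = P ↔ P = P
¬(y ↔ (x ↔ y)) = ¬P = P
P ∈ {True, P}.

Yes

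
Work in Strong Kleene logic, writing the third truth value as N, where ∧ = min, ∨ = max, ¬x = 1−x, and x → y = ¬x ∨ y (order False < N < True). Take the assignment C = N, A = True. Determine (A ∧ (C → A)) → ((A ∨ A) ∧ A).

C → A = N → True = True  [¬N ∨ True]
A ∧ (C → A) = True ∧ True = True
A ∨ A = True ∨ True = True
(A ∨ A) ∧ A = True ∧ True = True
(A ∧ (C → A)) → ((A ∨ A) ∧ A) = True → True = True

True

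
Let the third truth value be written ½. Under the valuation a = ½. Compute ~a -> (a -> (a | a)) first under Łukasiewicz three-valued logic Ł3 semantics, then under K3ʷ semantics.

⊤; ½

In Łukasiewicz three-valued logic Ł3: ~a = ~½ = ½
a | a = ½ | ½ = ½
a -> (a | a) = ½ -> ½ = ⊤
~a -> (a -> (a | a)) = ½ -> ⊤ = ⊤
In K3ʷ: ~a = ~½ = ½
a | a = ½ | ½ = ½
a -> (a | a) = ½ -> ½ = ½  [any arg is the third value ⇒ result is the third value]
~a -> (a -> (a | a)) = ½ -> ½ = ½
They differ because Łukasiewicz three-valued logic Ł3 and K3ʷ treat ½ differently under the binary connectives.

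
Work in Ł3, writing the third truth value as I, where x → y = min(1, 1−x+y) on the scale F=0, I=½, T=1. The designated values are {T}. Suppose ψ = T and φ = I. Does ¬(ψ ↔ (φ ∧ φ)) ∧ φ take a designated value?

No

φ ∧ φ = I ∧ I = I
ψ ↔ (φ ∧ φ) = T ↔ I = I  [1 − |1−½|]
¬(ψ ↔ (φ ∧ φ)) = ¬I = I
¬(ψ ↔ (φ ∧ φ)) ∧ φ = I ∧ I = I
I ∉ {T}.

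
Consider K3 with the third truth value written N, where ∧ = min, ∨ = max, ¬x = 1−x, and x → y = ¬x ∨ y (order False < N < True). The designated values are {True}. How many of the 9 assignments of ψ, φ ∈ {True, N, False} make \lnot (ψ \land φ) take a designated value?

Of the 9 assignments, 5 give a value in {True}.

5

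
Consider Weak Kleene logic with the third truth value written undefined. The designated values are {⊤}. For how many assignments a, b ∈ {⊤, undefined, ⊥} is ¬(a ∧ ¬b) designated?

Designated under: (a=⊤, b=⊤); (a=⊥, b=⊤); (a=⊥, b=⊥).

3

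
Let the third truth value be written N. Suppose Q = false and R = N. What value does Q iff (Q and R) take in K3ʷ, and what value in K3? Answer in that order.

In K3ʷ: Q and R = false and N = N
Q iff (Q and R) = false iff N = N
In K3: Q and R = false and N = false
Q iff (Q and R) = false iff false = true
They differ because K3ʷ and K3 treat N differently under the binary connectives.

N; true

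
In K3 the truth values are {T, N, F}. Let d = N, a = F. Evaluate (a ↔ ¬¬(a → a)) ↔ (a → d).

F

a → a = F → F = T
¬(a → a) = ¬T = F
¬¬(a → a) = ¬F = T
a ↔ ¬¬(a → a) = F ↔ T = F
a → d = F → N = T  [¬F ∨ N]
(a ↔ ¬¬(a → a)) ↔ (a → d) = F ↔ T = F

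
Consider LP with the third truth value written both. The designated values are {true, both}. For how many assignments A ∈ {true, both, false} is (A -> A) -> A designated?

2

A=true: true ✓
A=both: both ✓
A=false: false ·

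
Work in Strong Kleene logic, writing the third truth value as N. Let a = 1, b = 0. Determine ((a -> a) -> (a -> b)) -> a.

1

a -> a = 1 -> 1 = 1
a -> b = 1 -> 0 = 0
(a -> a) -> (a -> b) = 1 -> 0 = 0
((a -> a) -> (a -> b)) -> a = 0 -> 1 = 1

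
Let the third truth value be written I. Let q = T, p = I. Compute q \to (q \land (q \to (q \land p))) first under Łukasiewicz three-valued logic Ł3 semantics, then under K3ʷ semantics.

In Łukasiewicz three-valued logic Ł3: q \land p = T \land I = I
q \to (q \land p) = T \to I = I  [min(1, 1−1+½)]
q \land (q \to (q \land p)) = T \land I = I
q \to (q \land (q \to (q \land p))) = T \to I = I
In K3ʷ: q \land p = T \land I = I
q \to (q \land p) = T \to I = I  [any arg is the third value ⇒ result is the third value]
q \land (q \to (q \land p)) = T \land I = I
q \to (q \land (q \to (q \land p))) = T \to I = I

I; I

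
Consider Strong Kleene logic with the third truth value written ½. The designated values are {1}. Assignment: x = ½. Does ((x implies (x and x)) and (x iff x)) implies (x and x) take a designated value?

No

x and x = ½ and ½ = ½
x implies (x and x) = ½ implies ½ = ½  [not ½ or ½]
x iff x = ½ iff ½ = ½
(x implies (x and x)) and (x iff x) = ½ and ½ = ½
x and x = ½ and ½ = ½
((x implies (x and x)) and (x iff x)) implies (x and x) = ½ implies ½ = ½
½ ∉ {1}.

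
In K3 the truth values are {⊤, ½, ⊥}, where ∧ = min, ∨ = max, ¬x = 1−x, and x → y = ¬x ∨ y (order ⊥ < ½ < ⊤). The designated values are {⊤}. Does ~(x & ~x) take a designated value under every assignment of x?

No

Countermodel: x=½ gives ½, which is not designated.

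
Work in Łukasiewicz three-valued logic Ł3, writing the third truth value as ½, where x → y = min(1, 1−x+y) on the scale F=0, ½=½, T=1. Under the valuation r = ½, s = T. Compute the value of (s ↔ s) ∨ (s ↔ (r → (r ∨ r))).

T

s ↔ s = T ↔ T = T
r ∨ r = ½ ∨ ½ = ½
r → (r ∨ r) = ½ → ½ = T  [min(1, 1−½+½)]
s ↔ (r → (r ∨ r)) = T ↔ T = T
(s ↔ s) ∨ (s ↔ (r → (r ∨ r))) = T ∨ T = T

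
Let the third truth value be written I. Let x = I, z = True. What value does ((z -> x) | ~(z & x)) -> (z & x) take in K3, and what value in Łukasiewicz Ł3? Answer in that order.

In K3: z -> x = True -> I = I  [~True | I]
z & x = True & I = I
~(z & x) = ~I = I
(z -> x) | ~(z & x) = I | I = I
z & x = True & I = I
((z -> x) | ~(z & x)) -> (z & x) = I -> I = I
In Łukasiewicz Ł3: z -> x = True -> I = I  [min(1, 1−1+½)]
z & x = True & I = I
~(z & x) = ~I = I
(z -> x) | ~(z & x) = I | I = I
z & x = True & I = I
((z -> x) | ~(z & x)) -> (z & x) = I -> I = True
They differ because K3 and Łukasiewicz Ł3 treat I differently under implication.

I; True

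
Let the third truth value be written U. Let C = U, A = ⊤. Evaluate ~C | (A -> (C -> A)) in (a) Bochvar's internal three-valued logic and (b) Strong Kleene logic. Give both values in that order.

U; ⊤

In Bochvar's internal three-valued logic: ~C = ~U = U
C -> A = U -> ⊤ = U
A -> (C -> A) = ⊤ -> U = U
~C | (A -> (C -> A)) = U | U = U
In Strong Kleene logic: ~C = ~U = U
C -> A = U -> ⊤ = ⊤  [~U | ⊤]
A -> (C -> A) = ⊤ -> ⊤ = ⊤
~C | (A -> (C -> A)) = U | ⊤ = ⊤
They differ because Bochvar's internal three-valued logic and Strong Kleene logic treat U differently under the binary connectives.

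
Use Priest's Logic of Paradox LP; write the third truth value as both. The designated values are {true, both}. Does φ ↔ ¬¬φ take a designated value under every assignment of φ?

Every assignment of φ over {true, both, false} gives a value in {true, both}.
In particular, with φ=both: φ ↔ ¬¬φ = both.

Yes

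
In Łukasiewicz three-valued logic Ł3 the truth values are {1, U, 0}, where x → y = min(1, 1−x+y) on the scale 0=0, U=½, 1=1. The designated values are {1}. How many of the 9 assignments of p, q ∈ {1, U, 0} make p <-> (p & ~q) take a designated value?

6

Of the 9 assignments, 6 give a value in {1}.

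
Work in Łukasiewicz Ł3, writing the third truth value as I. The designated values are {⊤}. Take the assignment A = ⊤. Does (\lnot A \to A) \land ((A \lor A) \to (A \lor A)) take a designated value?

Yes

\lnot A = \lnot ⊤ = ⊥
\lnot A \to A = ⊥ \to ⊤ = ⊤
A \lor A = ⊤ \lor ⊤ = ⊤
A \lor A = ⊤ \lor ⊤ = ⊤
(A \lor A) \to (A \lor A) = ⊤ \to ⊤ = ⊤
(\lnot A \to A) \land ((A \lor A) \to (A \lor A)) = ⊤ \land ⊤ = ⊤
⊤ ∈ {⊤}.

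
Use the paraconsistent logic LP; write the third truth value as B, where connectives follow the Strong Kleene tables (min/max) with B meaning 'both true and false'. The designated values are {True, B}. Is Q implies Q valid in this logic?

Yes

Every assignment of Q over {True, B, False} gives a value in {True, B}.
In particular, with Q=B: Q implies Q = B.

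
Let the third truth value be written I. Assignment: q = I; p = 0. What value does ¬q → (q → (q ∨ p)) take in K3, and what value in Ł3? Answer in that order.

I; 1

In K3: ¬q = ¬I = I
q ∨ p = I ∨ 0 = I
q → (q ∨ p) = I → I = I  [¬I ∨ I]
¬q → (q → (q ∨ p)) = I → I = I
In Ł3: ¬q = ¬I = I
q ∨ p = I ∨ 0 = I
q → (q ∨ p) = I → I = 1  [min(1, 1−½+½)]
¬q → (q → (q ∨ p)) = I → 1 = 1
They differ because K3 and Ł3 treat I differently under implication.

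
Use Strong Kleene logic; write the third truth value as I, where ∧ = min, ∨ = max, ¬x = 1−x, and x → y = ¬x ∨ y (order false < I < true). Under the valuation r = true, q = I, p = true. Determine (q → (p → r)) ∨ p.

p → r = true → true = true
q → (p → r) = I → true = true  [¬I ∨ true]
(q → (p → r)) ∨ p = true ∨ true = true

true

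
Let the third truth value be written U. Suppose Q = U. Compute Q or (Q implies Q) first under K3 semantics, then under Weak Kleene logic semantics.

U; U

In K3: Q implies Q = U implies U = U  [not U or U]
Q or (Q implies Q) = U or U = U
In Weak Kleene logic: Q implies Q = U implies U = U
Q or (Q implies Q) = U or U = U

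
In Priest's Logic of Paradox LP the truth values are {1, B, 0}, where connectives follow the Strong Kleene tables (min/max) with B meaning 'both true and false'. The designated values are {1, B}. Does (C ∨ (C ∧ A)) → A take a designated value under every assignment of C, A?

Countermodel: C=1, A=0 gives 0, which is not designated.

No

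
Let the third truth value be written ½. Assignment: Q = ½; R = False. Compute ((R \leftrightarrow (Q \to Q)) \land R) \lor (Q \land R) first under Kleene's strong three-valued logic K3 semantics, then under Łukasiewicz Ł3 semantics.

In Kleene's strong three-valued logic K3: Q \to Q = ½ \to ½ = ½  [\lnot ½ \lor ½]
R \leftrightarrow (Q \to Q) = False \leftrightarrow ½ = ½
(R \leftrightarrow (Q \to Q)) \land R = ½ \land False = False
Q \land R = ½ \land False = False
((R \leftrightarrow (Q \to Q)) \land R) \lor (Q \land R) = False \lor False = False
In Łukasiewicz Ł3: Q \to Q = ½ \to ½ = True  [min(1, 1−½+½)]
R \leftrightarrow (Q \to Q) = False \leftrightarrow True = False
(R \leftrightarrow (Q \to Q)) \land R = False \land False = False
Q \land R = ½ \land False = False
((R \leftrightarrow (Q \to Q)) \land R) \lor (Q \land R) = False \lor False = False

False; False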